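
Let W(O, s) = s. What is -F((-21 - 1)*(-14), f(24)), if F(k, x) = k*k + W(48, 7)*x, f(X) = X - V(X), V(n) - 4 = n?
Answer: -94836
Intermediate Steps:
V(n) = 4 + n
f(X) = -4 (f(X) = X - (4 + X) = X + (-4 - X) = -4)
F(k, x) = k² + 7*x (F(k, x) = k*k + 7*x = k² + 7*x)
-F((-21 - 1)*(-14), f(24)) = -(((-21 - 1)*(-14))² + 7*(-4)) = -((-22*(-14))² - 28) = -(308² - 28) = -(94864 - 28) = -1*94836 = -94836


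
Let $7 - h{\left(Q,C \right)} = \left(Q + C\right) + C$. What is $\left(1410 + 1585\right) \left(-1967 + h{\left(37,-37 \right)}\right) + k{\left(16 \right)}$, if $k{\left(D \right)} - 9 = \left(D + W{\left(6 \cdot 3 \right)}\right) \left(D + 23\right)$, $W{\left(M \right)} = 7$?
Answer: $-5758479$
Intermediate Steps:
$h{\left(Q,C \right)} = 7 - Q - 2 C$ ($h{\left(Q,C \right)} = 7 - \left(\left(Q + C\right) + C\right) = 7 - \left(\left(C + Q\right) + C\right) = 7 - \left(Q + 2 C\right) = 7 - Q - 2 C$)
$k{\left(D \right)} = 9 + \left(7 + D\right) \left(23 + D\right)$ ($k{\left(D \right)} = 9 + \left(D + 7\right) \left(D + 23\right) = 9 + \left(7 + D\right) \left(23 + D\right)$)
$\left(1410 + 1585\right) \left(-1967 + h{\left(37,-37 \right)}\right) + k{\left(16 \right)} = \left(1410 + 1585\right) \left(-1967 - -44\right) + \left(170 + 16^{2} + 30 \cdot 16\right) = 2995 \left(-1967 + \left(7 - 37 + 74\right)\right) + \left(170 + 256 + 480\right) = 2995 \left(-1967 + 44\right) + 906 = 2995 \left(-1923\right) + 906 = -5759385 + 906 = -5758479$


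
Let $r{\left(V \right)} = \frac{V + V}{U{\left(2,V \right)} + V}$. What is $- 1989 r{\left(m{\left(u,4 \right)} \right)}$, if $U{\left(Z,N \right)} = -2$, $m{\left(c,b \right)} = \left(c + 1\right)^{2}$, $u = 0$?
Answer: $3978$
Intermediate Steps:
$m{\left(c,b \right)} = \left(1 + c\right)^{2}$
$r{\left(V \right)} = \frac{2 V}{-2 + V}$ ($r{\left(V \right)} = \frac{V + V}{-2 + V} = \frac{2 V}{-2 + V}$)
$- 1989 r{\left(m{\left(u,4 \right)} \right)} = - 1989 \frac{2 \left(1 + 0\right)^{2}}{-2 + \left(1 + 0\right)^{2}} = - 1989 \frac{2 \cdot 1^{2}}{-2 + 1^{2}} = - 1989 \cdot 2 \cdot 1 \frac{1}{-2 + 1} = - 1989 \cdot 2 \cdot 1 \frac{1}{-1} = - 1989 \cdot 2 \cdot 1 \left(-1\right) = \left(-1989\right) \left(-2\right) = 3978$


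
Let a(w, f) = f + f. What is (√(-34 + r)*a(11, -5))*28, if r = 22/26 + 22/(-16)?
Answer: -210*I*√10374/13 ≈ -1645.3*I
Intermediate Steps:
r = -55/104 (r = 22*(1/26) + 22*(-1/16) = 11/13 - 11/8 = -55/104 ≈ -0.52885)
a(w, f) = 2*f
(√(-34 + r)*a(11, -5))*28 = (√(-34 - 55/104)*(2*(-5)))*28 = (√(-3591/104)*(-10))*28 = ((3*I*√10374/52)*(-10))*28 = -15*I*√10374/26*28 = -210*I*√10374/13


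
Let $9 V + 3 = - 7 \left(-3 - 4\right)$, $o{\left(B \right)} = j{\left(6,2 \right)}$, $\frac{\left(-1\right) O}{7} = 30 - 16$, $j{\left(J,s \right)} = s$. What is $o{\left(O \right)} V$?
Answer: $\frac{92}{9} \approx 10.222$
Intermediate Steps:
$O = -98$ ($O = - 7 \left(30 - 16\right) = \left(-7\right) 14 = -98$)
$o{\left(B \right)} = 2$
$V = \frac{46}{9}$ ($V = - \frac{1}{3} + \frac{\left(-7\right) \left(-3 - 4\right)}{9} = - \frac{1}{3} + \frac{\left(-7\right) \left(-7\right)}{9} = - \frac{1}{3} + \frac{1}{9} \cdot 49 = - \frac{1}{3} + \frac{49}{9} = \frac{46}{9} \approx 5.1111$)
$o{\left(O \right)} V = 2 \cdot \frac{46}{9} = \frac{92}{9}$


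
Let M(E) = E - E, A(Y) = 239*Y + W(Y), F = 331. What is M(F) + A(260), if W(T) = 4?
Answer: 62144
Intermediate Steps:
A(Y) = 4 + 239*Y (A(Y) = 239*Y + 4 = 4 + 239*Y)
M(E) = 0
M(F) + A(260) = 0 + (4 + 239*260) = 0 + (4 + 62140) = 0 + 62144 = 62144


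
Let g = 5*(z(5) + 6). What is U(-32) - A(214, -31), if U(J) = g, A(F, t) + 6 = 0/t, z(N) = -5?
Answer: 11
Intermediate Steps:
A(F, t) = -6 (A(F, t) = -6 + 0/t = -6 + 0 = -6)
g = 5 (g = 5*(-5 + 6) = 5*1 = 5)
U(J) = 5
U(-32) - A(214, -31) = 5 - 1*(-6) = 5 + 6 = 11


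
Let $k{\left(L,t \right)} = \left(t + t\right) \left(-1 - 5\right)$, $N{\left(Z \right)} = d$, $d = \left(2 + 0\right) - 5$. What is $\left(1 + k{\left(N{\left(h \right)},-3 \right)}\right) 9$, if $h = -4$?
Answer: $333$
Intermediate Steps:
$d = -3$ ($d = 2 - 5 = -3$)
$N{\left(Z \right)} = -3$
$k{\left(L,t \right)} = - 12 t$ ($k{\left(L,t \right)} = 2 t \left(-6\right) = - 12 t$)
$\left(1 + k{\left(N{\left(h \right)},-3 \right)}\right) 9 = \left(1 - -36\right) 9 = \left(1 + 36\right) 9 = 37 \cdot 9 = 333$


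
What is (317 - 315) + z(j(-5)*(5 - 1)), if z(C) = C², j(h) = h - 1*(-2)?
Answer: 146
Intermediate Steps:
j(h) = 2 + h (j(h) = h + 2 = 2 + h)
(317 - 315) + z(j(-5)*(5 - 1)) = (317 - 315) + ((2 - 5)*(5 - 1))² = 2 + (-3*4)² = 2 + (-12)² = 2 + 144 = 146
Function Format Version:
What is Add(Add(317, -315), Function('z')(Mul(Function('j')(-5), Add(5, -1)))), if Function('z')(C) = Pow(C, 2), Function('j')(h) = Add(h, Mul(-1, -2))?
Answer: 146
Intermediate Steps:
Function('j')(h) = Add(2, h) (Function('j')(h) = Add(h, 2) = Add(2, h))
Add(Add(317, -315), Function('z')(Mul(Function('j')(-5), Add(5, -1)))) = Add(Add(317, -315), Pow(Mul(Add(2, -5), Add(5, -1)), 2)) = Add(2, Pow(Mul(-3, 4), 2)) = Add(2, Pow(-12, 2)) = Add(2, 144) = 146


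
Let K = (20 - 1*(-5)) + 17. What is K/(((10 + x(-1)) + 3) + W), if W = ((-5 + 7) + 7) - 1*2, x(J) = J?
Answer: 42/19 ≈ 2.2105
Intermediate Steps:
K = 42 (K = (20 + 5) + 17 = 25 + 17 = 42)
W = 7 (W = (2 + 7) - 2 = 9 - 2 = 7)
K/(((10 + x(-1)) + 3) + W) = 42/(((10 - 1) + 3) + 7) = 42/((9 + 3) + 7) = 42/(12 + 7) = 42/19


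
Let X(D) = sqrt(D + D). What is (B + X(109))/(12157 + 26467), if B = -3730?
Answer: -1865/19312 + sqrt(218)/38624 ≈ -0.096190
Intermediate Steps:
X(D) = sqrt(2)*sqrt(D) (X(D) = sqrt(2*D) = sqrt(2)*sqrt(D))
(B + X(109))/(12157 + 26467) = (-3730 + sqrt(2)*sqrt(109))/(12157 + 26467) = (-3730 + sqrt(218))/38624 = (-3730 + sqrt(218))*(1/38624) = -1865/19312 + sqrt(218)/38624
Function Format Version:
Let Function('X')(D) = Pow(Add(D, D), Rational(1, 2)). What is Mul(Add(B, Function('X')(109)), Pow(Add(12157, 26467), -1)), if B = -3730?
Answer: Add(Rational(-1865, 19312), Mul(Rational(1, 38624), Pow(218, Rational(1, 2)))) ≈ -0.096190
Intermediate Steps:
Function('X')(D) = Mul(Pow(2, Rational(1, 2)), Pow(D, Rational(1, 2))) (Function('X')(D) = Pow(Mul(2, D), Rational(1, 2)) = Mul(Pow(2, Rational(1, 2)), Pow(D, Rational(1, 2))))
Mul(Add(B, Function('X')(109)), Pow(Add(12157, 26467), -1)) = Mul(Add(-3730, Mul(Pow(2, Rational(1, 2)), Pow(109, Rational(1, 2)))), Pow(Add(12157, 26467), -1)) = Mul(Add(-3730, Pow(218, Rational(1, 2))), Pow(38624, -1)) = Mul(Add(-3730, Pow(218, Rational(1, 2))), Rational(1, 38624)) = Add(Rational(-1865, 19312), Mul(Rational(1, 38624), Pow(218, Rational(1, 2))))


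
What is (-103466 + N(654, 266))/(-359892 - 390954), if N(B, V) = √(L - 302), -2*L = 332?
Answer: 51733/375423 - I*√13/125141 ≈ 0.1378 - 2.8812e-5*I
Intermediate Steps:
L = -166 (L = -½*332 = -166)
N(B, V) = 6*I*√13 (N(B, V) = √(-166 - 302) = √(-468) = 6*I*√13)
(-103466 + N(654, 266))/(-359892 - 390954) = (-103466 + 6*I*√13)/(-359892 - 390954) = (-103466 + 6*I*√13)/(-750846) = (-103466 + 6*I*√13)*(-1/750846) = 51733/375423 - I*√13/125141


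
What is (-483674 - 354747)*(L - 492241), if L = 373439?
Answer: 99606091642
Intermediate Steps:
(-483674 - 354747)*(L - 492241) = (-483674 - 354747)*(373439 - 492241) = -838421*(-118802) = 99606091642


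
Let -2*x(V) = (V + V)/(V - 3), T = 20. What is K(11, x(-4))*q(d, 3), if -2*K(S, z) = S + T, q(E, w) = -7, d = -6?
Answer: 217/2 ≈ 108.50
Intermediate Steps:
x(V) = -V/(-3 + V) (x(V) = -(V + V)/(2*(V - 3)) = -2*V/(2*(-3 + V)) = -V/(-3 + V))
K(S, z) = -10 - S/2 (K(S, z) = -(S + 20)/2 = -(20 + S)/2 = -10 - S/2)
K(11, x(-4))*q(d, 3) = (-10 - ½*11)*(-7) = (-10 - 11/2)*(-7) = -31/2*(-7) = 217/2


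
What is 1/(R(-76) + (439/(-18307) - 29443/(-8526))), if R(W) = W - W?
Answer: 156085482/535270087 ≈ 0.29160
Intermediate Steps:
R(W) = 0
1/(R(-76) + (439/(-18307) - 29443/(-8526))) = 1/(0 + (439/(-18307) - 29443/(-8526))) = 1/(0 + (439*(-1/18307) - 29443*(-1/8526))) = 1/(0 + (-439/18307 + 29443/8526)) = 1/(0 + 535270087/156085482) = 1/(535270087/156085482) = 156085482/535270087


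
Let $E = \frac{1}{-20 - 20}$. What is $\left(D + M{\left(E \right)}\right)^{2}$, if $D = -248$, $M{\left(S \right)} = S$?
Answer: $\frac{98426241}{1600} \approx 61516.0$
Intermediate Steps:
$E = - \frac{1}{40}$ ($E = \frac{1}{-40} = - \frac{1}{40} \approx -0.025$)
$\left(D + M{\left(E \right)}\right)^{2} = \left(-248 - \frac{1}{40}\right)^{2} = \left(- \frac{9921}{40}\right)^{2} = \frac{98426241}{1600}$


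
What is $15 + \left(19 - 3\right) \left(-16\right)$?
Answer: $-241$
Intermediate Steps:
$15 + \left(19 - 3\right) \left(-16\right) = 15 + 16 \left(-16\right) = 15 - 256 = -241$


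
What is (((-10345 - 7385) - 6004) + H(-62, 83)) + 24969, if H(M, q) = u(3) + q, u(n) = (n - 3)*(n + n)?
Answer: 1318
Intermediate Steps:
u(n) = 2*n*(-3 + n) (u(n) = (-3 + n)*(2*n) = 2*n*(-3 + n))
H(M, q) = q (H(M, q) = 2*3*(-3 + 3) + q = 2*3*0 + q = 0 + q = q)
(((-10345 - 7385) - 6004) + H(-62, 83)) + 24969 = (((-10345 - 7385) - 6004) + 83) + 24969 = ((-17730 - 6004) + 83) + 24969 = (-23734 + 83) + 24969 = -23651 + 24969 = 1318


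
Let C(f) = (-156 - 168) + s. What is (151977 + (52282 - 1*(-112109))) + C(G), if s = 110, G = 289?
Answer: 316154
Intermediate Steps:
C(f) = -214 (C(f) = (-156 - 168) + 110 = -324 + 110 = -214)
(151977 + (52282 - 1*(-112109))) + C(G) = (151977 + (52282 - 1*(-112109))) - 214 = (151977 + (52282 + 112109)) - 214 = (151977 + 164391) - 214 = 316368 - 214 = 316154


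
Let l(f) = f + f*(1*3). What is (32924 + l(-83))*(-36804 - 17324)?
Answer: -1764139776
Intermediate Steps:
l(f) = 4*f (l(f) = f + f*3 = f + 3*f = 4*f)
(32924 + l(-83))*(-36804 - 17324) = (32924 + 4*(-83))*(-36804 - 17324) = (32924 - 332)*(-54128) = 32592*(-54128) = -1764139776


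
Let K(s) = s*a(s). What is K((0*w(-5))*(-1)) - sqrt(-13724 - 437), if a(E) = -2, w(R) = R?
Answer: -119*I ≈ -119.0*I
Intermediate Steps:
K(s) = -2*s (K(s) = s*(-2) = -2*s)
K((0*w(-5))*(-1)) - sqrt(-13724 - 437) = -2*0*(-5)*(-1) - sqrt(-13724 - 437) = -0*(-1) - sqrt(-14161) = -2*0 - 119*I = 0 - 119*I = -119*I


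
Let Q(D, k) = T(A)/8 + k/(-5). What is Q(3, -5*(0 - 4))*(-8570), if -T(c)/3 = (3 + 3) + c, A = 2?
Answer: 59990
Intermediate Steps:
T(c) = -18 - 3*c (T(c) = -3*((3 + 3) + c) = -3*(6 + c) = -18 - 3*c)
Q(D, k) = -3 - k/5 (Q(D, k) = (-18 - 3*2)/8 + k/(-5) = (-18 - 6)*(1/8) + k*(-1/5) = -24*1/8 - k/5 = -3 - k/5)
Q(3, -5*(0 - 4))*(-8570) = (-3 - (-1)*(0 - 4))*(-8570) = (-3 - (-1)*(-4))*(-8570) = (-3 - 1/5*20)*(-8570) = (-3 - 4)*(-8570) = -7*(-8570) = 59990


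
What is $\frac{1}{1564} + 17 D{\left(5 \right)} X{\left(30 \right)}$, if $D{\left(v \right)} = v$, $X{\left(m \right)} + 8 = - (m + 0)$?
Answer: $- \frac{5051719}{1564} \approx -3230.0$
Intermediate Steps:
$X{\left(m \right)} = -8 - m$ ($X{\left(m \right)} = -8 - \left(m + 0\right) = -8 - m$)
$\frac{1}{1564} + 17 D{\left(5 \right)} X{\left(30 \right)} = \frac{1}{1564} + 17 \cdot 5 \left(-8 - 30\right) = \frac{1}{1564} + 85 \left(-8 - 30\right) = \frac{1}{1564} + 85 \left(-38\right) = \frac{1}{1564} - 3230 = - \frac{5051719}{1564}$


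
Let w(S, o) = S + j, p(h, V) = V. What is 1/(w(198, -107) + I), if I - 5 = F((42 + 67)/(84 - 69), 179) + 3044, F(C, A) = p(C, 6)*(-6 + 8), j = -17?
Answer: 1/3242 ≈ 0.00030845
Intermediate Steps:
w(S, o) = -17 + S (w(S, o) = S - 17 = -17 + S)
F(C, A) = 12 (F(C, A) = 6*(-6 + 8) = 6*2 = 12)
I = 3061 (I = 5 + (12 + 3044) = 5 + 3056 = 3061)
1/(w(198, -107) + I) = 1/((-17 + 198) + 3061) = 1/(181 + 3061) = 1/3242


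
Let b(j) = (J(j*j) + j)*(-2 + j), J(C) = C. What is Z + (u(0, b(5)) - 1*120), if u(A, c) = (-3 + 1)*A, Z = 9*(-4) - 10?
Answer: -166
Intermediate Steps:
Z = -46 (Z = -36 - 10 = -46)
b(j) = (-2 + j)*(j + j²) (b(j) = (j*j + j)*(-2 + j) = (j² + j)*(-2 + j) = (j + j²)*(-2 + j) = (-2 + j)*(j + j²))
u(A, c) = -2*A
Z + (u(0, b(5)) - 1*120) = -46 + (-2*0 - 1*120) = -46 + (0 - 120) = -46 - 120 = -166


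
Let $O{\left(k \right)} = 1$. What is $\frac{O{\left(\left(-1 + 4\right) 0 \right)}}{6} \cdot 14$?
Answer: $\frac{7}{3} \approx 2.3333$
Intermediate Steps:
$\frac{O{\left(\left(-1 + 4\right) 0 \right)}}{6} \cdot 14 = \frac{1}{6} \cdot 1 \cdot 14 = \frac{1}{6} \cdot 14 = \frac{7}{3}$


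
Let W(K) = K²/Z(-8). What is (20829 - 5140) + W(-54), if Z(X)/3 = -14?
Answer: 109337/7 ≈ 15620.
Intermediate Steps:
Z(X) = -42 (Z(X) = 3*(-14) = -42)
W(K) = -K²/42 (W(K) = K²/(-42) = -K²/42)
(20829 - 5140) + W(-54) = (20829 - 5140) - 1/42*(-54)² = 15689 - 1/42*2916 = 15689 - 486/7 = 109337/7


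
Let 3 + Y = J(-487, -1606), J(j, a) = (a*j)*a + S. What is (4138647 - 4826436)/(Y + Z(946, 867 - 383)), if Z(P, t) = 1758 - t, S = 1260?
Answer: 687789/1256085401 ≈ 0.00054757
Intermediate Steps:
J(j, a) = 1260 + j*a² (J(j, a) = (a*j)*a + 1260 = j*a² + 1260 = 1260 + j*a²)
Y = -1256086675 (Y = -3 + (1260 - 487*(-1606)²) = -3 + (1260 - 487*2579236) = -3 + (1260 - 1256087932) = -3 - 1256086672 = -1256086675)
(4138647 - 4826436)/(Y + Z(946, 867 - 383)) = (4138647 - 4826436)/(-1256086675 + (1758 - (867 - 383))) = -687789/(-1256086675 + (1758 - 1*484)) = -687789/(-1256086675 + (1758 - 484)) = -687789/(-1256086675 + 1274) = -687789/(-1256085401) = -687789*(-1/1256085401) = 687789/1256085401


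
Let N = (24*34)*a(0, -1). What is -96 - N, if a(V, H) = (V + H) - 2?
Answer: 2352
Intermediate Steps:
a(V, H) = -2 + H + V (a(V, H) = (H + V) - 2 = -2 + H + V)
N = -2448 (N = (24*34)*(-2 - 1 + 0) = 816*(-3) = -2448)
-96 - N = -96 - 1*(-2448) = -96 + 2448 = 2352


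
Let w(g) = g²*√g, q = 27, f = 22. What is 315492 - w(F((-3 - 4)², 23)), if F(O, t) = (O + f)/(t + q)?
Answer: 315492 - 5041*√142/25000 ≈ 3.1549e+5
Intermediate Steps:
F(O, t) = (22 + O)/(27 + t) (F(O, t) = (O + 22)/(t + 27) = (22 + O)/(27 + t))
w(g) = g^(5/2)
315492 - w(F((-3 - 4)², 23)) = 315492 - ((22 + (-3 - 4)²)/(27 + 23))^(5/2) = 315492 - ((22 + (-7)²)/50)^(5/2) = 315492 - ((22 + 49)/50)^(5/2) = 315492 - ((1/50)*71)^(5/2) = 315492 - (71/50)^(5/2) = 315492 - 5041*√142/25000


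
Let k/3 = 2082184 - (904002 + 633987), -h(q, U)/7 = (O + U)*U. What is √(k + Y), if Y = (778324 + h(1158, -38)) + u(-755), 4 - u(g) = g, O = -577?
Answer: √2248078 ≈ 1499.4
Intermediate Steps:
u(g) = 4 - g
h(q, U) = -7*U*(-577 + U) (h(q, U) = -7*(-577 + U)*U = -7*U*(-577 + U))
k = 1632585 (k = 3*(2082184 - (904002 + 633987)) = 3*(2082184 - 1*1537989) = 3*(2082184 - 1537989) = 3*544195 = 1632585)
Y = 615493 (Y = (778324 + 7*(-38)*(577 - 1*(-38))) + (4 - 1*(-755)) = (778324 + 7*(-38)*(577 + 38)) + (4 + 755) = (778324 + 7*(-38)*615) + 759 = (778324 - 163590) + 759 = 614734 + 759 = 615493)
√(k + Y) = √(1632585 + 615493) = √2248078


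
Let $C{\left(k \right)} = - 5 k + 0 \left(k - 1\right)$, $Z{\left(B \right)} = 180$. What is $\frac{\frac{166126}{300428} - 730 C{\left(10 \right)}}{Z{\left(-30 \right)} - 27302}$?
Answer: $- \frac{5482894063}{4074104108} \approx -1.3458$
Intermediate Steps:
$C{\left(k \right)} = - 5 k$ ($C{\left(k \right)} = - 5 k + 0 \left(-1 + k\right) = - 5 k + 0 = - 5 k$)
$\frac{\frac{166126}{300428} - 730 C{\left(10 \right)}}{Z{\left(-30 \right)} - 27302} = \frac{\frac{166126}{300428} - 730 \left(\left(-5\right) 10\right)}{180 - 27302} = \frac{166126 \cdot \frac{1}{300428} - -36500}{-27122} = \left(\frac{83063}{150214} + 36500\right) \left(- \frac{1}{27122}\right) = \frac{5482894063}{150214} \left(- \frac{1}{27122}\right) = - \frac{5482894063}{4074104108}$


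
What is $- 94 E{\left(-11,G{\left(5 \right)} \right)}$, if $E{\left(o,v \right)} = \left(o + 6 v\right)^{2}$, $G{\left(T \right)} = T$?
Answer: $-33934$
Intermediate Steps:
$- 94 E{\left(-11,G{\left(5 \right)} \right)} = - 94 \left(-11 + 6 \cdot 5\right)^{2} = - 94 \left(-11 + 30\right)^{2} = - 94 \cdot 19^{2} = \left(-94\right) 361 = -33934$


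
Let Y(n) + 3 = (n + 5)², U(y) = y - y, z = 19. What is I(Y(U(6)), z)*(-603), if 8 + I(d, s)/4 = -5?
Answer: 31356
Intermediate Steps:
U(y) = 0
Y(n) = -3 + (5 + n)² (Y(n) = -3 + (n + 5)² = -3 + (5 + n)²)
I(d, s) = -52 (I(d, s) = -32 + 4*(-5) = -32 - 20 = -52)
I(Y(U(6)), z)*(-603) = -52*(-603) = 31356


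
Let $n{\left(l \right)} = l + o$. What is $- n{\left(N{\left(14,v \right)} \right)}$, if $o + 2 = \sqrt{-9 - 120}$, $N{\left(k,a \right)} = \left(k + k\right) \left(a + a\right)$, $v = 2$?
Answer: $-110 - i \sqrt{129} \approx -110.0 - 11.358 i$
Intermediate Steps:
$N{\left(k,a \right)} = 4 a k$ ($N{\left(k,a \right)} = 2 k 2 a = 4 a k$)
$o = -2 + i \sqrt{129}$ ($o = -2 + \sqrt{-9 - 120} = -2 + \sqrt{-129} = -2 + i \sqrt{129} \approx -2.0 + 11.358 i$)
$n{\left(l \right)} = -2 + l + i \sqrt{129}$ ($n{\left(l \right)} = l - \left(2 - i \sqrt{129}\right) = -2 + l + i \sqrt{129}$)
$- n{\left(N{\left(14,v \right)} \right)} = - (-2 + 4 \cdot 2 \cdot 14 + i \sqrt{129}) = - (-2 + 112 + i \sqrt{129}) = - (110 + i \sqrt{129}) = -110 - i \sqrt{129}$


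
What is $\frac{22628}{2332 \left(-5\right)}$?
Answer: $- \frac{5657}{2915} \approx -1.9407$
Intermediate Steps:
$\frac{22628}{2332 \left(-5\right)} = \frac{22628}{-11660} = 22628 \left(- \frac{1}{11660}\right) = - \frac{5657}{2915}$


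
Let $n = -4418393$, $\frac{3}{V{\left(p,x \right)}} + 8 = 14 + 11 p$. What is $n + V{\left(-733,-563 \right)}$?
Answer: $- \frac{35598992404}{8057} \approx -4.4184 \cdot 10^{6}$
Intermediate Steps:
$V{\left(p,x \right)} = \frac{3}{6 + 11 p}$ ($V{\left(p,x \right)} = \frac{3}{-8 + \left(14 + 11 p\right)} = \frac{3}{6 + 11 p}$)
$n + V{\left(-733,-563 \right)} = -4418393 + \frac{3}{6 + 11 \left(-733\right)} = -4418393 + \frac{3}{6 - 8063} = -4418393 + \frac{3}{-8057} = -4418393 + 3 \left(- \frac{1}{8057}\right) = -4418393 - \frac{3}{8057} = - \frac{35598992404}{8057}$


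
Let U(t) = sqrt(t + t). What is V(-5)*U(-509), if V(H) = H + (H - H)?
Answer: -5*I*sqrt(1018) ≈ -159.53*I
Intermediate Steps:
U(t) = sqrt(2)*sqrt(t) (U(t) = sqrt(2*t) = sqrt(2)*sqrt(t))
V(H) = H (V(H) = H + 0 = H)
V(-5)*U(-509) = -5*sqrt(2)*sqrt(-509) = -5*sqrt(2)*I*sqrt(509) = -5*I*sqrt(1018)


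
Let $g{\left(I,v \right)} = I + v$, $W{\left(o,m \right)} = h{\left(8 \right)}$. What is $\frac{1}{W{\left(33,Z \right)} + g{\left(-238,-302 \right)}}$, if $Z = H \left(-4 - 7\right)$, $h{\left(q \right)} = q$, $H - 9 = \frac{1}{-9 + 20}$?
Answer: $- \frac{1}{532} \approx -0.0018797$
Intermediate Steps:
$H = \frac{100}{11}$ ($H = 9 + \frac{1}{-9 + 20} = 9 + \frac{1}{11} = \frac{100}{11} \approx 9.0909$)
$Z = -100$ ($Z = \frac{100 \left(-4 - 7\right)}{11} = \frac{100}{11} \left(-11\right) = -100$)
$W{\left(o,m \right)} = 8$
$\frac{1}{W{\left(33,Z \right)} + g{\left(-238,-302 \right)}} = \frac{1}{8 - 540} = \frac{1}{-532} = - \frac{1}{532}$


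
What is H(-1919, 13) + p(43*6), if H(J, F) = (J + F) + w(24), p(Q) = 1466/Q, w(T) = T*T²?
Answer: 1538155/129 ≈ 11924.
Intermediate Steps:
w(T) = T³
H(J, F) = 13824 + F + J (H(J, F) = (J + F) + 24³ = (F + J) + 13824 = 13824 + F + J)
H(-1919, 13) + p(43*6) = (13824 + 13 - 1919) + 1466/((43*6)) = 11918 + 1466/258 = 11918 + 1466*(1/258) = 11918 + 733/129 = 1538155/129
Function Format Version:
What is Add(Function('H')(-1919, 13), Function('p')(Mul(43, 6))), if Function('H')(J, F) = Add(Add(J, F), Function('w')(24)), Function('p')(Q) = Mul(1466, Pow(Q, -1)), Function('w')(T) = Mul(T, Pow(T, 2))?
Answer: Rational(1538155, 129) ≈ 11924.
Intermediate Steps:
Function('w')(T) = Pow(T, 3)
Function('H')(J, F) = Add(13824, F, J) (Function('H')(J, F) = Add(Add(J, F), Pow(24, 3)) = Add(Add(F, J), 13824) = Add(13824, F, J))
Add(Function('H')(-1919, 13), Function('p')(Mul(43, 6))) = Add(Add(13824, 13, -1919), Mul(1466, Pow(Mul(43, 6), -1))) = Add(11918, Mul(1466, Pow(258, -1))) = Add(11918, Mul(1466, Rational(1, 258))) = Add(11918, Rational(733, 129)) = Rational(1538155, 129)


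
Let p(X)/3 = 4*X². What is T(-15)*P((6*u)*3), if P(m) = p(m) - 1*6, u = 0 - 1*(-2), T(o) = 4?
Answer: 62184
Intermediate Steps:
u = 2 (u = 0 + 2 = 2)
p(X) = 12*X² (p(X) = 3*(4*X²) = 12*X²)
P(m) = -6 + 12*m² (P(m) = 12*m² - 1*6 = 12*m² - 6 = -6 + 12*m²)
T(-15)*P((6*u)*3) = 4*(-6 + 12*((6*2)*3)²) = 4*(-6 + 12*(12*3)²) = 4*(-6 + 12*36²) = 4*(-6 + 12*1296) = 4*(-6 + 15552) = 4*15546 = 62184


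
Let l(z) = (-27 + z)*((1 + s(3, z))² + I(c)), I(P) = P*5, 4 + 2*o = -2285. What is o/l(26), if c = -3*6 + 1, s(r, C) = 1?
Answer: -763/54 ≈ -14.130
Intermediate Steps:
o = -2289/2 (o = -2 + (½)*(-2285) = -2 - 2285/2 = -2289/2 ≈ -1144.5)
c = -17 (c = -18 + 1 = -17)
I(P) = 5*P
l(z) = 2187 - 81*z (l(z) = (-27 + z)*((1 + 1)² + 5*(-17)) = (-27 + z)*(2² - 85) = (-27 + z)*(4 - 85) = (-27 + z)*(-81) = 2187 - 81*z)
o/l(26) = -2289/(2*(2187 - 81*26)) = -2289/(2*(2187 - 2106)) = -2289/2/81 = -2289/2*1/81 = -763/54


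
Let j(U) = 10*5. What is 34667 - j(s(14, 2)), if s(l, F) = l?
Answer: 34617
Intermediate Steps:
j(U) = 50
34667 - j(s(14, 2)) = 34667 - 1*50 = 34667 - 50 = 34617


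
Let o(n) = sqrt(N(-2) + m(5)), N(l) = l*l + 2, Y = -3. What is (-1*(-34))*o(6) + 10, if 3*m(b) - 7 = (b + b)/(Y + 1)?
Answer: 10 + 68*sqrt(15)/3 ≈ 97.788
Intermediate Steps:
m(b) = 7/3 - b/3 (m(b) = 7/3 + ((b + b)/(-3 + 1))/3 = 7/3 + ((2*b)/(-2))/3 = 7/3 + ((2*b)*(-1/2))/3 = 7/3 + (-b)/3 = 7/3 - b/3)
N(l) = 2 + l**2 (N(l) = l**2 + 2 = 2 + l**2)
o(n) = 2*sqrt(15)/3 (o(n) = sqrt((2 + (-2)**2) + (7/3 - 1/3*5)) = sqrt((2 + 4) + (7/3 - 5/3)) = sqrt(6 + 2/3) = sqrt(20/3) = 2*sqrt(15)/3)
(-1*(-34))*o(6) + 10 = (-1*(-34))*(2*sqrt(15)/3) + 10 = 34*(2*sqrt(15)/3) + 10 = 68*sqrt(15)/3 + 10 = 10 + 68*sqrt(15)/3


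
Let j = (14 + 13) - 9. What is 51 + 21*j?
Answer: 429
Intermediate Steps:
j = 18 (j = 27 - 9 = 18)
51 + 21*j = 51 + 21*18 = 51 + 378 = 429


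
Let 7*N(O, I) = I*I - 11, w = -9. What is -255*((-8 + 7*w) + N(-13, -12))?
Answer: 13260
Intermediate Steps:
N(O, I) = -11/7 + I²/7 (N(O, I) = (I*I - 11)/7 = (I² - 11)/7 = (-11 + I²)/7 = -11/7 + I²/7)
-255*((-8 + 7*w) + N(-13, -12)) = -255*((-8 + 7*(-9)) + (-11/7 + (⅐)*(-12)²)) = -255*((-8 - 63) + (-11/7 + (⅐)*144)) = -255*(-71 + (-11/7 + 144/7)) = -255*(-71 + 19) = -255*(-52) = 13260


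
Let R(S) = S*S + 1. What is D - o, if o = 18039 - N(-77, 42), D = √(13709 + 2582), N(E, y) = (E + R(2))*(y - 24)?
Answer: -19335 + √16291 ≈ -19207.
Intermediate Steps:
R(S) = 1 + S² (R(S) = S² + 1 = 1 + S²)
N(E, y) = (-24 + y)*(5 + E) (N(E, y) = (E + (1 + 2²))*(y - 24) = (E + (1 + 4))*(-24 + y) = (E + 5)*(-24 + y) = (5 + E)*(-24 + y) = (-24 + y)*(5 + E))
D = √16291 ≈ 127.64
o = 19335 (o = 18039 - (-120 - 24*(-77) + 5*42 - 77*42) = 18039 - (-120 + 1848 + 210 - 3234) = 18039 - 1*(-1296) = 18039 + 1296 = 19335)
D - o = √16291 - 1*19335 = √16291 - 19335 = -19335 + √16291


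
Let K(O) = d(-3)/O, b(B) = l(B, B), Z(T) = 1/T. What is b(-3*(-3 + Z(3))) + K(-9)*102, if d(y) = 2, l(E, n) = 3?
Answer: -59/3 ≈ -19.667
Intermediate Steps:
b(B) = 3
K(O) = 2/O
b(-3*(-3 + Z(3))) + K(-9)*102 = 3 + (2/(-9))*102 = 3 + (2*(-⅑))*102 = 3 - 2/9*102 = 3 - 68/3 = -59/3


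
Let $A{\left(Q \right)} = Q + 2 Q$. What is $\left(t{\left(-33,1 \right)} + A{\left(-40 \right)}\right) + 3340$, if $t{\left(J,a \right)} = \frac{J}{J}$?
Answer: $3221$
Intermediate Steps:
$A{\left(Q \right)} = 3 Q$
$t{\left(J,a \right)} = 1$
$\left(t{\left(-33,1 \right)} + A{\left(-40 \right)}\right) + 3340 = \left(1 + 3 \left(-40\right)\right) + 3340 = \left(1 - 120\right) + 3340 = -119 + 3340 = 3221$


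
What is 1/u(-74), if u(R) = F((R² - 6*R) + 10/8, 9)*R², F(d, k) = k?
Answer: 1/49284 ≈ 2.0291e-5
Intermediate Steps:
u(R) = 9*R²
1/u(-74) = 1/(9*(-74)²) = 1/(9*5476) = 1/49284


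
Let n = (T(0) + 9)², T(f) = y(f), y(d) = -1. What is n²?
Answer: 4096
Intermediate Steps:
T(f) = -1
n = 64 (n = (-1 + 9)² = 8² = 64)
n² = 64² = 4096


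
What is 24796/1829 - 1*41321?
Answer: -75551313/1829 ≈ -41307.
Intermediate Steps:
24796/1829 - 1*41321 = 24796*(1/1829) - 41321 = 24796/1829 - 41321 = -75551313/1829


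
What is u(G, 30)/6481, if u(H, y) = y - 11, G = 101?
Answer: 19/6481 ≈ 0.0029316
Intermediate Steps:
u(H, y) = -11 + y
u(G, 30)/6481 = (-11 + 30)/6481 = 19*(1/6481) = 19/6481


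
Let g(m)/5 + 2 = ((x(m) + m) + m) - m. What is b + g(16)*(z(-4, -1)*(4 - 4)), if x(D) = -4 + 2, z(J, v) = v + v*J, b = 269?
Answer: 269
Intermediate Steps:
z(J, v) = v + J*v
x(D) = -2
g(m) = -20 + 5*m (g(m) = -10 + 5*(((-2 + m) + m) - m) = -10 + 5*((-2 + 2*m) - m) = -10 + 5*(-2 + m) = -10 + (-10 + 5*m) = -20 + 5*m)
b + g(16)*(z(-4, -1)*(4 - 4)) = 269 + (-20 + 5*16)*((-(1 - 4))*(4 - 4)) = 269 + (-20 + 80)*(-1*(-3)*0) = 269 + 60*(3*0) = 269 + 60*0 = 269 + 0 = 269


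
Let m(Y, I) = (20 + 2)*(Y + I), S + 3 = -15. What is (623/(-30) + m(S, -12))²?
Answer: 417098929/900 ≈ 4.6344e+5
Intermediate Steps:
S = -18 (S = -3 - 15 = -18)
m(Y, I) = 22*I + 22*Y (m(Y, I) = 22*(I + Y) = 22*I + 22*Y)
(623/(-30) + m(S, -12))² = (623/(-30) + (22*(-12) + 22*(-18)))² = (623*(-1/30) + (-264 - 396))² = (-623/30 - 660)² = (-20423/30)² = 417098929/900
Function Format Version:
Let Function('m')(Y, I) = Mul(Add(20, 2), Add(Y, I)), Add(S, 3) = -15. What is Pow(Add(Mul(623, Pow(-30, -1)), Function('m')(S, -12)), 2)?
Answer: Rational(417098929, 900) ≈ 4.6344e+5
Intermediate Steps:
S = -18 (S = Add(-3, -15) = -18)
Function('m')(Y, I) = Add(Mul(22, I), Mul(22, Y)) (Function('m')(Y, I) = Mul(22, Add(I, Y)) = Add(Mul(22, I), Mul(22, Y)))
Pow(Add(Mul(623, Pow(-30, -1)), Function('m')(S, -12)), 2) = Pow(Add(Mul(623, Pow(-30, -1)), Add(Mul(22, -12), Mul(22, -18))), 2) = Pow(Add(Mul(623, Rational(-1, 30)), Add(-264, -396)), 2) = Pow(Add(Rational(-623, 30), -660), 2) = Pow(Rational(-20423, 30), 2) = Rational(417098929, 900)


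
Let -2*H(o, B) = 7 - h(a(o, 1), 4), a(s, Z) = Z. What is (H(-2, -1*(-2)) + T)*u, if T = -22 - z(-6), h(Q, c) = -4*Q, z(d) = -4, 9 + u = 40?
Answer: -1457/2 ≈ -728.50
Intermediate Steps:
u = 31 (u = -9 + 40 = 31)
H(o, B) = -11/2 (H(o, B) = -(7 - (-4))/2 = -(7 - 1*(-4))/2 = -(7 + 4)/2 = -1/2*11 = -11/2)
T = -18 (T = -22 - 1*(-4) = -22 + 4 = -18)
(H(-2, -1*(-2)) + T)*u = (-11/2 - 18)*31 = -47/2*31 = -1457/2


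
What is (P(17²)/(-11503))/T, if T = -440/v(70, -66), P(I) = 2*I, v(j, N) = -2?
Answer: -289/1265330 ≈ -0.00022840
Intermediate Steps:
T = 220 (T = -440/(-2) = -440*(-½) = 220)
(P(17²)/(-11503))/T = ((2*17²)/(-11503))/220 = ((2*289)*(-1/11503))*(1/220) = (578*(-1/11503))*(1/220) = -578/11503*1/220 = -289/1265330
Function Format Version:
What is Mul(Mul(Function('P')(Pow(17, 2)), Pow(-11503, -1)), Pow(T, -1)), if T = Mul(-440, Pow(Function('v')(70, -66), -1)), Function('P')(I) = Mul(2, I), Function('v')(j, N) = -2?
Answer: Rational(-289, 1265330) ≈ -0.00022840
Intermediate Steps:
T = 220 (T = Mul(-440, Pow(-2, -1)) = Mul(-440, Rational(-1, 2)) = 220)
Mul(Mul(Function('P')(Pow(17, 2)), Pow(-11503, -1)), Pow(T, -1)) = Mul(Mul(Mul(2, Pow(17, 2)), Pow(-11503, -1)), Pow(220, -1)) = Mul(Mul(Mul(2, 289), Rational(-1, 11503)), Rational(1, 220)) = Mul(Mul(578, Rational(-1, 11503)), Rational(1, 220)) = Mul(Rational(-578, 11503), Rational(1, 220)) = Rational(-289, 1265330)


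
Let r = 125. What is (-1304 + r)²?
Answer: 1390041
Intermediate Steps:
(-1304 + r)² = (-1304 + 125)² = (-1179)² = 1390041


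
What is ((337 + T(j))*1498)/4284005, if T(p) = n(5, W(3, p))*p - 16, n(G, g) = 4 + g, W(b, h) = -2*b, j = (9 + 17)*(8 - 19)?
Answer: 1337714/4284005 ≈ 0.31226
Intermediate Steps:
j = -286 (j = 26*(-11) = -286)
T(p) = -16 - 2*p (T(p) = (4 - 2*3)*p - 16 = (4 - 6)*p - 16 = -2*p - 16 = -16 - 2*p)
((337 + T(j))*1498)/4284005 = ((337 + (-16 - 2*(-286)))*1498)/4284005 = ((337 + (-16 + 572))*1498)*(1/4284005) = ((337 + 556)*1498)*(1/4284005) = (893*1498)*(1/4284005) = 1337714*(1/4284005) = 1337714/4284005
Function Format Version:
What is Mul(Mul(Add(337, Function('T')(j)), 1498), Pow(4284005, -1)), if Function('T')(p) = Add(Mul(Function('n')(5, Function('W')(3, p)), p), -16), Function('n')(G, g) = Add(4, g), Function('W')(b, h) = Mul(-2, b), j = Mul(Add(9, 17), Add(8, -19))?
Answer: Rational(1337714, 4284005) ≈ 0.31226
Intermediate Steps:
j = -286 (j = Mul(26, -11) = -286)
Function('T')(p) = Add(-16, Mul(-2, p)) (Function('T')(p) = Add(Mul(Add(4, Mul(-2, 3)), p), -16) = Add(Mul(Add(4, -6), p), -16) = Add(Mul(-2, p), -16) = Add(-16, Mul(-2, p)))
Mul(Mul(Add(337, Function('T')(j)), 1498), Pow(4284005, -1)) = Mul(Mul(Add(337, Add(-16, Mul(-2, -286))), 1498), Pow(4284005, -1)) = Mul(Mul(Add(337, Add(-16, 572)), 1498), Rational(1, 4284005)) = Mul(Mul(Add(337, 556), 1498), Rational(1, 4284005)) = Mul(Mul(893, 1498), Rational(1, 4284005)) = Mul(1337714, Rational(1, 4284005)) = Rational(1337714, 4284005)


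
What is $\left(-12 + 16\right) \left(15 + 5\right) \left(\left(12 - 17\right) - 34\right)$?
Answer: $-3120$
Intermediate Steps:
$\left(-12 + 16\right) \left(15 + 5\right) \left(\left(12 - 17\right) - 34\right) = 4 \cdot 20 \left(\left(12 - 17\right) - 34\right) = 80 \left(-5 - 34\right) = 80 \left(-39\right) = -3120$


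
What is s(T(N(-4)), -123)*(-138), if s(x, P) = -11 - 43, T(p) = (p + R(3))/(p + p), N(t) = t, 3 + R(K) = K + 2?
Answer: 7452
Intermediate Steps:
R(K) = -1 + K (R(K) = -3 + (K + 2) = -3 + (2 + K) = -1 + K)
T(p) = (2 + p)/(2*p) (T(p) = (p + (-1 + 3))/(p + p) = (p + 2)/((2*p)) = (2 + p)*(1/(2*p)) = (2 + p)/(2*p))
s(x, P) = -54
s(T(N(-4)), -123)*(-138) = -54*(-138) = 7452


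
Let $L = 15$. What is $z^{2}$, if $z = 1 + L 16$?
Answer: $58081$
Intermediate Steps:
$z = 241$ ($z = 1 + 15 \cdot 16 = 1 + 240 = 241$)
$z^{2} = 241^{2} = 58081$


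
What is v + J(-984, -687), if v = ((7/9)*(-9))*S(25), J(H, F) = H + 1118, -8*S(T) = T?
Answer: 1247/8 ≈ 155.88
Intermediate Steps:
S(T) = -T/8
J(H, F) = 1118 + H
v = 175/8 (v = ((7/9)*(-9))*(-1/8*25) = ((7*(1/9))*(-9))*(-25/8) = ((7/9)*(-9))*(-25/8) = -7*(-25/8) = 175/8 ≈ 21.875)
v + J(-984, -687) = 175/8 + (1118 - 984) = 175/8 + 134 = 1247/8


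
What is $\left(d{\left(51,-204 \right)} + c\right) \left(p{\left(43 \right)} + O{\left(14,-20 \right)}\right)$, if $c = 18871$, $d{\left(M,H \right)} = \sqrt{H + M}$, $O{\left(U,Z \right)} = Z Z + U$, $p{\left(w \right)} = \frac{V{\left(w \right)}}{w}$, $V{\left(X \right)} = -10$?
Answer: $\frac{335752832}{43} + \frac{53376 i \sqrt{17}}{43} \approx 7.8082 \cdot 10^{6} + 5118.0 i$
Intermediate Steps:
$p{\left(w \right)} = - \frac{10}{w}$
$O{\left(U,Z \right)} = U + Z^{2}$ ($O{\left(U,Z \right)} = Z^{2} + U = U + Z^{2}$)
$\left(d{\left(51,-204 \right)} + c\right) \left(p{\left(43 \right)} + O{\left(14,-20 \right)}\right) = \left(\sqrt{-204 + 51} + 18871\right) \left(- \frac{10}{43} + \left(14 + \left(-20\right)^{2}\right)\right) = \left(\sqrt{-153} + 18871\right) \left(\left(-10\right) \frac{1}{43} + \left(14 + 400\right)\right) = \left(3 i \sqrt{17} + 18871\right) \left(- \frac{10}{43} + 414\right) = \left(18871 + 3 i \sqrt{17}\right) \frac{17792}{43} = \frac{335752832}{43} + \frac{53376 i \sqrt{17}}{43}$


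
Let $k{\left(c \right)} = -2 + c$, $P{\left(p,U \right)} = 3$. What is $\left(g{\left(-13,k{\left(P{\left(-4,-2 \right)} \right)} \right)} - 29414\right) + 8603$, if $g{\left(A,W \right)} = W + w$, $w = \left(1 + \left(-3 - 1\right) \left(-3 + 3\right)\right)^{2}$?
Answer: $-20809$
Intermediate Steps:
$w = 1$ ($w = \left(1 - 0\right)^{2} = \left(1 + 0\right)^{2} = 1^{2} = 1$)
$g{\left(A,W \right)} = 1 + W$ ($g{\left(A,W \right)} = W + 1 = 1 + W$)
$\left(g{\left(-13,k{\left(P{\left(-4,-2 \right)} \right)} \right)} - 29414\right) + 8603 = \left(\left(1 + \left(-2 + 3\right)\right) - 29414\right) + 8603 = \left(\left(1 + 1\right) - 29414\right) + 8603 = \left(2 - 29414\right) + 8603 = -29412 + 8603 = -20809$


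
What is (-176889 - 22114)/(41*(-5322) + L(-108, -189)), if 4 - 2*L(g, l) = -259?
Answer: 398006/436141 ≈ 0.91256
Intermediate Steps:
L(g, l) = 263/2 (L(g, l) = 2 - ½*(-259) = 2 + 259/2 = 263/2)
(-176889 - 22114)/(41*(-5322) + L(-108, -189)) = (-176889 - 22114)/(41*(-5322) + 263/2) = -199003/(-218202 + 263/2) = -199003/(-436141/2) = -199003*(-2/436141) = 398006/436141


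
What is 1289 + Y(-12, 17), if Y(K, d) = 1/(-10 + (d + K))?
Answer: 6444/5 ≈ 1288.8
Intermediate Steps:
Y(K, d) = 1/(-10 + K + d) (Y(K, d) = 1/(-10 + (K + d)) = 1/(-10 + K + d))
1289 + Y(-12, 17) = 1289 + 1/(-10 - 12 + 17) = 1289 + 1/(-5) = 1289 - ⅕ = 6444/5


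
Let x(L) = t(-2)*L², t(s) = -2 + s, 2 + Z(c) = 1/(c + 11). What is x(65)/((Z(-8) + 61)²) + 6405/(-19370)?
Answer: -157455651/30685954 ≈ -5.1312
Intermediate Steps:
Z(c) = -2 + 1/(11 + c) (Z(c) = -2 + 1/(c + 11) = -2 + 1/(11 + c))
x(L) = -4*L² (x(L) = (-2 - 2)*L² = -4*L²)
x(65)/((Z(-8) + 61)²) + 6405/(-19370) = (-4*65²)/(((-21 - 2*(-8))/(11 - 8) + 61)²) + 6405/(-19370) = (-4*4225)/(((-21 + 16)/3 + 61)²) + 6405*(-1/19370) = -16900/((⅓)*(-5) + 61)² - 1281/3874 = -16900/(-5/3 + 61)² - 1281/3874 = -16900/((178/3)²) - 1281/3874 = -16900/31684/9 - 1281/3874 = -16900*9/31684 - 1281/3874 = -38025/7921 - 1281/3874 = -157455651/30685954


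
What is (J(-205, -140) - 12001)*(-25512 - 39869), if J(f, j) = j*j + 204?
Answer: -510167943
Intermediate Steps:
J(f, j) = 204 + j**2 (J(f, j) = j**2 + 204 = 204 + j**2)
(J(-205, -140) - 12001)*(-25512 - 39869) = ((204 + (-140)**2) - 12001)*(-25512 - 39869) = ((204 + 19600) - 12001)*(-65381) = (19804 - 12001)*(-65381) = 7803*(-65381) = -510167943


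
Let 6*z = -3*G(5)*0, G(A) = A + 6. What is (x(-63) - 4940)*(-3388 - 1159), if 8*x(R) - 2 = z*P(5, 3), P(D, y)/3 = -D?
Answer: 89844173/4 ≈ 2.2461e+7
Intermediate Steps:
G(A) = 6 + A
z = 0 (z = (-3*(6 + 5)*0)/6 = (-3*11*0)/6 = (-33*0)/6 = (⅙)*0 = 0)
P(D, y) = -3*D (P(D, y) = 3*(-D) = -3*D)
x(R) = ¼ (x(R) = ¼ + (0*(-3*5))/8 = ¼ + (0*(-15))/8 = ¼ + (⅛)*0 = ¼ + 0 = ¼)
(x(-63) - 4940)*(-3388 - 1159) = (¼ - 4940)*(-3388 - 1159) = -19759/4*(-4547) = 89844173/4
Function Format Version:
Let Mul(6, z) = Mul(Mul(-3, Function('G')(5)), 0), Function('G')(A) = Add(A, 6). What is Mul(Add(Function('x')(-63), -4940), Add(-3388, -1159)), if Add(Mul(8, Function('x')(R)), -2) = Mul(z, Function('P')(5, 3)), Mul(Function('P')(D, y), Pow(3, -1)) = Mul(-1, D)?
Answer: Rational(89844173, 4) ≈ 2.2461e+7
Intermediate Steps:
Function('G')(A) = Add(6, A)
z = 0 (z = Mul(Rational(1, 6), Mul(Mul(-3, Add(6, 5)), 0)) = Mul(Rational(1, 6), Mul(Mul(-3, 11), 0)) = Mul(Rational(1, 6), Mul(-33, 0)) = Mul(Rational(1, 6), 0) = 0)
Function('P')(D, y) = Mul(-3, D) (Function('P')(D, y) = Mul(3, Mul(-1, D)) = Mul(-3, D))
Function('x')(R) = Rational(1, 4) (Function('x')(R) = Add(Rational(1, 4), Mul(Rational(1, 8), Mul(0, Mul(-3, 5)))) = Add(Rational(1, 4), Mul(Rational(1, 8), Mul(0, -15))) = Add(Rational(1, 4), Mul(Rational(1, 8), 0)) = Add(Rational(1, 4), 0) = Rational(1, 4))
Mul(Add(Function('x')(-63), -4940), Add(-3388, -1159)) = Mul(Add(Rational(1, 4), -4940), Add(-3388, -1159)) = Mul(Rational(-19759, 4), -4547) = Rational(89844173, 4)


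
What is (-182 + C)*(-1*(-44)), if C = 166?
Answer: -704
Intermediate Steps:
(-182 + C)*(-1*(-44)) = (-182 + 166)*(-1*(-44)) = -16*44 = -704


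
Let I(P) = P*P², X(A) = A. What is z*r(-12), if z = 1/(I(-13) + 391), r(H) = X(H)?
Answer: 2/301 ≈ 0.0066445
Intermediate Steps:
I(P) = P³
r(H) = H
z = -1/1806 (z = 1/((-13)³ + 391) = 1/(-2197 + 391) = 1/(-1806) = -1/1806 ≈ -0.00055371)
z*r(-12) = -1/1806*(-12) = 2/301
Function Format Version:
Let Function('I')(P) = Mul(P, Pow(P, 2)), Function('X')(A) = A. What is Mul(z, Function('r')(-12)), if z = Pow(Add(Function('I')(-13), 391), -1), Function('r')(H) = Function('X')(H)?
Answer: Rational(2, 301) ≈ 0.0066445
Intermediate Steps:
Function('I')(P) = Pow(P, 3)
Function('r')(H) = H
z = Rational(-1, 1806) (z = Pow(Add(Pow(-13, 3), 391), -1) = Pow(Add(-2197, 391), -1) = Pow(-1806, -1) = Rational(-1, 1806) ≈ -0.00055371)
Mul(z, Function('r')(-12)) = Mul(Rational(-1, 1806), -12) = Rational(2, 301)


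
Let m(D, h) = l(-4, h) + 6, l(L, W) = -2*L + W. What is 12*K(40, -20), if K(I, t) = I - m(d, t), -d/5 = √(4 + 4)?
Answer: 552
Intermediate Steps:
d = -10*√2 (d = -5*√(4 + 4) = -10*√2 ≈ -14.142)
l(L, W) = W - 2*L
m(D, h) = 14 + h (m(D, h) = (h - 2*(-4)) + 6 = (h + 8) + 6 = (8 + h) + 6 = 14 + h)
K(I, t) = -14 + I - t (K(I, t) = I - (14 + t) = I + (-14 - t) = -14 + I - t)
12*K(40, -20) = 12*(-14 + 40 - 1*(-20)) = 12*(-14 + 40 + 20) = 12*46 = 552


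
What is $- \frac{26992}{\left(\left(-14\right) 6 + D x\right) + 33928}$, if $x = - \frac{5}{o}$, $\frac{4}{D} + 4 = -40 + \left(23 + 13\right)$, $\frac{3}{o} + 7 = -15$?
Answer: $- \frac{80976}{101477} \approx -0.79797$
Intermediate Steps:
$o = - \frac{3}{22}$ ($o = \frac{3}{-7 - 15} = \frac{3}{-22} = 3 \left(- \frac{1}{22}\right) = - \frac{3}{22} \approx -0.13636$)
$D = - \frac{1}{2}$ ($D = \frac{4}{-4 + \left(-40 + \left(23 + 13\right)\right)} = \frac{4}{-4 + \left(-40 + 36\right)} = \frac{4}{-4 - 4} = \frac{4}{-8} = 4 \left(- \frac{1}{8}\right) = - \frac{1}{2} \approx -0.5$)
$x = \frac{110}{3}$ ($x = - \frac{5}{- \frac{3}{22}} = \left(-5\right) \left(- \frac{22}{3}\right) = \frac{110}{3} \approx 36.667$)
$- \frac{26992}{\left(\left(-14\right) 6 + D x\right) + 33928} = - \frac{26992}{\left(\left(-14\right) 6 - \frac{55}{3}\right) + 33928} = - \frac{26992}{\left(-84 - \frac{55}{3}\right) + 33928} = - \frac{26992}{- \frac{307}{3} + 33928} = - \frac{26992}{\frac{101477}{3}} = \left(-26992\right) \frac{3}{101477} = - \frac{80976}{101477}$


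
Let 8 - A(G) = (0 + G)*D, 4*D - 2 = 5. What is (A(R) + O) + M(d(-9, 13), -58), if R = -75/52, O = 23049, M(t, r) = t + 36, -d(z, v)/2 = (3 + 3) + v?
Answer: 4795965/208 ≈ 23058.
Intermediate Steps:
D = 7/4 (D = 1/2 + (1/4)*5 = 1/2 + 5/4 = 7/4 ≈ 1.7500)
d(z, v) = -12 - 2*v (d(z, v) = -2*((3 + 3) + v) = -2*(6 + v) = -12 - 2*v)
M(t, r) = 36 + t
R = -75/52 (R = -75*1/52 = -75/52 ≈ -1.4423)
A(G) = 8 - 7*G/4 (A(G) = 8 - (0 + G)*7/4 = 8 - G*7/4 = 8 - 7*G/4)
(A(R) + O) + M(d(-9, 13), -58) = ((8 - 7/4*(-75/52)) + 23049) + (36 + (-12 - 2*13)) = ((8 + 525/208) + 23049) + (36 + (-12 - 26)) = (2189/208 + 23049) + (36 - 38) = 4796381/208 - 2 = 4795965/208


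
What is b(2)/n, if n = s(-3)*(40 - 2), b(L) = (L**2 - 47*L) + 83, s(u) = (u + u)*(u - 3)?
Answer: -7/1368 ≈ -0.0051170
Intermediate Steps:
s(u) = 2*u*(-3 + u) (s(u) = (2*u)*(-3 + u) = 2*u*(-3 + u))
b(L) = 83 + L**2 - 47*L
n = 1368 (n = (2*(-3)*(-3 - 3))*(40 - 2) = (2*(-3)*(-6))*38 = 36*38 = 1368)
b(2)/n = (83 + 2**2 - 47*2)/1368 = (83 + 4 - 94)*(1/1368) = -7*1/1368 = -7/1368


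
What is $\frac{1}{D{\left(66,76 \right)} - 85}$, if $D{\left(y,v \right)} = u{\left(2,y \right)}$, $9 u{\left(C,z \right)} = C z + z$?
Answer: $- \frac{1}{63} \approx -0.015873$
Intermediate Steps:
$u{\left(C,z \right)} = \frac{z}{9} + \frac{C z}{9}$ ($u{\left(C,z \right)} = \frac{C z + z}{9} = \frac{z + C z}{9} = \frac{z}{9} + \frac{C z}{9}$)
$D{\left(y,v \right)} = \frac{y}{3}$ ($D{\left(y,v \right)} = \frac{y \left(1 + 2\right)}{9} = \frac{1}{9} y 3 = \frac{y}{3}$)
$\frac{1}{D{\left(66,76 \right)} - 85} = \frac{1}{\frac{1}{3} \cdot 66 - 85} = \frac{1}{22 - 85} = \frac{1}{-63} = - \frac{1}{63}$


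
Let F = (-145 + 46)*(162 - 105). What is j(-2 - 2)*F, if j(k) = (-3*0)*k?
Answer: 0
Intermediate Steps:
j(k) = 0 (j(k) = 0*k = 0)
F = -5643 (F = -99*57 = -5643)
j(-2 - 2)*F = 0*(-5643) = 0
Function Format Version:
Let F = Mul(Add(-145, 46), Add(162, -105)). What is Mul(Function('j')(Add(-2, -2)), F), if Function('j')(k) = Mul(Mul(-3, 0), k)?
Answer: 0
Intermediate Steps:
Function('j')(k) = 0 (Function('j')(k) = Mul(0, k) = 0)
F = -5643 (F = Mul(-99, 57) = -5643)
Mul(Function('j')(Add(-2, -2)), F) = Mul(0, -5643) = 0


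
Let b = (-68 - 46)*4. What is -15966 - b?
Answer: -15510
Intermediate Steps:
b = -456 (b = -114*4 = -456)
-15966 - b = -15966 - 1*(-456) = -15966 + 456 = -15510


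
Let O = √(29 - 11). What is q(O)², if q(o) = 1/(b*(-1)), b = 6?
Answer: 1/36 ≈ 0.027778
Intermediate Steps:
O = 3*√2 (O = √18 = 3*√2 ≈ 4.2426)
q(o) = -⅙ (q(o) = 1/(6*(-1)) = 1/(-6) = -⅙)
q(O)² = (-⅙)² = 1/36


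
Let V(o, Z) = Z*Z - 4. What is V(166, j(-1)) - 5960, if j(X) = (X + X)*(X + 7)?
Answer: -5820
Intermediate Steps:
j(X) = 2*X*(7 + X) (j(X) = (2*X)*(7 + X) = 2*X*(7 + X))
V(o, Z) = -4 + Z² (V(o, Z) = Z² - 4 = -4 + Z²)
V(166, j(-1)) - 5960 = (-4 + (2*(-1)*(7 - 1))²) - 5960 = (-4 + (2*(-1)*6)²) - 5960 = (-4 + (-12)²) - 5960 = (-4 + 144) - 5960 = 140 - 5960 = -5820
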